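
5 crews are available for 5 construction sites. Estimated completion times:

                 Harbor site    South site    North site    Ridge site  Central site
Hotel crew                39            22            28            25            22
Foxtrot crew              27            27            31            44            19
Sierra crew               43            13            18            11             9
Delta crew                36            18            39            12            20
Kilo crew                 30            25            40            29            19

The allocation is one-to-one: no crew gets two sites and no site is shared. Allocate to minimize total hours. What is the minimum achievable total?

This is the linear assignment problem.
Optimal: Hotel crew→South site (22 hours), Foxtrot crew→Harbor site (27 hours), Sierra crew→North site (18 hours), Delta crew→Ridge site (12 hours), Kilo crew→Central site (19 hours) — total 22+27+18+12+19 = 98 hours.
Column-greedy (each site in turn goes to its cheapest remaining crew) gives 99 hours, worse by 1.

Min total: 98 hours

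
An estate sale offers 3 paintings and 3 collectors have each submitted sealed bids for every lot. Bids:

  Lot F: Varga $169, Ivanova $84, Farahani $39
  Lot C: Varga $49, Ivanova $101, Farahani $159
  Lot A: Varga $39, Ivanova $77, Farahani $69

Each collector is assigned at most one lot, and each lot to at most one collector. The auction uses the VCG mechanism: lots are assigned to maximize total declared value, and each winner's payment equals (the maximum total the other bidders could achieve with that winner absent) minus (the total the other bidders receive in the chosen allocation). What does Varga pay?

Efficient allocation: Varga→Lot F ($169), Ivanova→Lot A ($77), Farahani→Lot C ($159); total welfare W = $405.
Varga receives Lot F at value $169, so the others get W − 169 = $236.
Without Varga: best allocation of the remaining 2 bidders over all 3 lots is Ivanova→Lot F ($84), Farahani→Lot C ($159), total $243.
VCG payment = (others' best without Varga) − (others' welfare with Varga) = 243 − 236 = $7.

Varga pays $7.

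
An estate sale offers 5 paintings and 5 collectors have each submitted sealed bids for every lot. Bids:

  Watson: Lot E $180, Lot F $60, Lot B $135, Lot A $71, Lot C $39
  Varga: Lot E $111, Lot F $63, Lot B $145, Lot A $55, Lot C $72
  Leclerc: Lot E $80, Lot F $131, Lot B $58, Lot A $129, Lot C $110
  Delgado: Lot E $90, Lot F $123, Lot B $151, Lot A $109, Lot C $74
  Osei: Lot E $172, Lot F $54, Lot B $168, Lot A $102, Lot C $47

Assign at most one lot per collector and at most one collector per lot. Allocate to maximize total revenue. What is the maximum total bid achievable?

Maximum total: $672

Optimal: Watson→Lot E ($180), Varga→Lot C ($72), Leclerc→Lot A ($129), Delgado→Lot F ($123), Osei→Lot B ($168) — total 180+72+129+123+168 = $672.
Column-greedy (each lot in turn goes to its best remaining collector) gives $660, worse by 12.
Next-best assignment: Watson→Lot E, Varga→Lot B, Leclerc→Lot C, Delgado→Lot F, Osei→Lot A = $660.
Swapping Leclerc↔Varga (Leclerc→Lot C $110, Varga→Lot A $55) loses 36.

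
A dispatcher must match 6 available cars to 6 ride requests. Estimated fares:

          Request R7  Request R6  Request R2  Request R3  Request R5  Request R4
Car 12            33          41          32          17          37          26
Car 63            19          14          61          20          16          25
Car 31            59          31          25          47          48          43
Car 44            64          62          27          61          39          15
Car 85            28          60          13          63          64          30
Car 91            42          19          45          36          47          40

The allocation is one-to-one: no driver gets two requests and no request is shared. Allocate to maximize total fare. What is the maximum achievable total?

Optimal: Car 12→Request R6 ($41), Car 63→Request R2 ($61), Car 31→Request R7 ($59), Car 44→Request R3 ($61), Car 85→Request R5 ($64), Car 91→Request R4 ($40) — total 41+61+59+61+64+40 = $326.
Max-entry greedy (repeatedly take the single best remaining cell) gives $317, worse by 9.
Next-best assignment: Car 12→Request R5, Car 63→Request R2, Car 31→Request R7, Car 44→Request R6, Car 85→Request R3, Car 91→Request R4 = $322.
No other one-to-one assignment exceeds $326.

Max total: $326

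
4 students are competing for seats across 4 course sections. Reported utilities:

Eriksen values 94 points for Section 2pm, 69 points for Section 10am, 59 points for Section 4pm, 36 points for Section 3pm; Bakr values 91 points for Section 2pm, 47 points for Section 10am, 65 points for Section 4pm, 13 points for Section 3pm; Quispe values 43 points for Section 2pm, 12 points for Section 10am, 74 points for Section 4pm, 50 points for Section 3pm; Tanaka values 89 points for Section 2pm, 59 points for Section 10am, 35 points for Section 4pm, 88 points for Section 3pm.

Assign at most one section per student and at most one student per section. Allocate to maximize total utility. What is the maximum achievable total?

This is a one-to-one assignment (maximum-weight bipartite matching).
Optimal: Eriksen→Section 10am (69 points), Bakr→Section 2pm (91 points), Quispe→Section 4pm (74 points), Tanaka→Section 3pm (88 points) — total 69+91+74+88 = 322 points.
Row-greedy (each student in turn takes its best remaining section) gives 268 points, worse by 54.
No other one-to-one assignment exceeds 322 points.

Maximum total: 322 points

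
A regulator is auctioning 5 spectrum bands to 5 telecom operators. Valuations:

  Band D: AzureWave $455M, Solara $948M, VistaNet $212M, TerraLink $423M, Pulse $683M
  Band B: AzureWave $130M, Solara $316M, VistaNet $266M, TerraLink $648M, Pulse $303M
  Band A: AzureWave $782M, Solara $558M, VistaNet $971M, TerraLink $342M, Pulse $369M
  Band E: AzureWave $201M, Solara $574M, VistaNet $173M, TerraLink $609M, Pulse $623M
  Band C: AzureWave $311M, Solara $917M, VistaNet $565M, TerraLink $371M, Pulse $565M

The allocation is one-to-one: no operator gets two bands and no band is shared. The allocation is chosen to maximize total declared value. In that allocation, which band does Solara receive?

Solara receives Band C.

Optimal: AzureWave→Band D ($455M), Solara→Band C ($917M), VistaNet→Band A ($971M), TerraLink→Band B ($648M), Pulse→Band E ($623M) — total 455+917+971+648+623 = $3614M.
Row-greedy (each operator in turn takes its best remaining band) gives $3566M, worse by 48.
Next-best assignment: AzureWave→Band A, Solara→Band D, VistaNet→Band C, TerraLink→Band B, Pulse→Band E = $3566M.
Solara's own top band is Band D ($948M), but forcing Solara→Band D and reassigning the rest optimally gives only $3566M — worse by 48.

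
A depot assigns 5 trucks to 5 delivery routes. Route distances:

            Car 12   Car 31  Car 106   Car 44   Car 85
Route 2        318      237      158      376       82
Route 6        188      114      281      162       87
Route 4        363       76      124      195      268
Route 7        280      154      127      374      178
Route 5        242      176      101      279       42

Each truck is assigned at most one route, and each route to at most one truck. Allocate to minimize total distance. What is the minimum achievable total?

Min total: 689 km

Optimal: Car 12→Route 5 (242 km), Car 31→Route 4 (76 km), Car 106→Route 7 (127 km), Car 44→Route 6 (162 km), Car 85→Route 2 (82 km) — total 242+76+127+162+82 = 689 km.
Min-entry greedy (repeatedly take the single cheapest remaining cell) gives 725 km, worse by 36.
Swapping Car 44↔Car 106 (Car 44→Route 7 374 km, Car 106→Route 6 281 km) adds 366.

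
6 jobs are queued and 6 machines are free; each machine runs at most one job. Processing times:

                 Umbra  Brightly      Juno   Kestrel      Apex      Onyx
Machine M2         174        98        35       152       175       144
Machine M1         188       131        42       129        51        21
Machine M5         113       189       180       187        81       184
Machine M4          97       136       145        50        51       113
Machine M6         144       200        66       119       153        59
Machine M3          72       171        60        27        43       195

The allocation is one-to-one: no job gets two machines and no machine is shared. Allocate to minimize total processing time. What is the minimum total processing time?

Minimum total: 376 min

This is a one-to-one assignment (minimum-cost bipartite matching).
Optimal: Umbra→Machine M5 (113 min), Brightly→Machine M2 (98 min), Juno→Machine M6 (66 min), Kestrel→Machine M3 (27 min), Apex→Machine M4 (51 min), Onyx→Machine M1 (21 min) — total 113+98+66+27+51+21 = 376 min.
Row-greedy (each job in turn takes its cheapest remaining machine) gives 402 min, worse by 26.
Swapping Apex↔Kestrel (Apex→Machine M3 43 min, Kestrel→Machine M4 50 min) adds 15.
No other one-to-one assignment undercuts 376 min.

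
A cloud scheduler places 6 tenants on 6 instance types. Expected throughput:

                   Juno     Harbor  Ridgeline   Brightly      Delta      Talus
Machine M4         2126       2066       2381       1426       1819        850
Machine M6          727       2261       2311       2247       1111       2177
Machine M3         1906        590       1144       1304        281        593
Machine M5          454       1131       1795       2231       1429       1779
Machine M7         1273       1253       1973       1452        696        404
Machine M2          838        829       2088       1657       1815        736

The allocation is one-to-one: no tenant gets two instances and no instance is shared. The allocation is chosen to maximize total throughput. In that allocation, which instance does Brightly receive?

Brightly receives Machine M5.

Treat this as an assignment problem: match each tenant to one instance.
Optimal: Juno→Machine M3 (1906 ops/s), Harbor→Machine M4 (2066 ops/s), Ridgeline→Machine M7 (1973 ops/s), Brightly→Machine M5 (2231 ops/s), Delta→Machine M2 (1815 ops/s), Talus→Machine M6 (2177 ops/s) — total 1906+2066+1973+2231+1815+2177 = 12168 ops/s.
Row-greedy (each tenant in turn takes its best remaining instance) gives 9995 ops/s, worse by 2173.
Every other assignment is strictly worse.
Brightly's own top instance is Machine M6 (2247 ops/s), but forcing Brightly→Machine M6 and reassigning the rest optimally gives only 11786 ops/s — worse by 382.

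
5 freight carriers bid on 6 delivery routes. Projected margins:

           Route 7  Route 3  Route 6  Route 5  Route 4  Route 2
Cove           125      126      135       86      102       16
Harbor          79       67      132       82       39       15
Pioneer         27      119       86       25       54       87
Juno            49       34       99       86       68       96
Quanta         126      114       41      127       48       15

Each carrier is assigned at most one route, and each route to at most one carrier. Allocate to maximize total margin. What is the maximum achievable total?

Max total: $599k

This is the linear assignment problem.
Optimal: Cove→Route 7 ($125k), Harbor→Route 6 ($132k), Pioneer→Route 3 ($119k), Juno→Route 2 ($96k), Quanta→Route 5 ($127k) — total 125+132+119+96+127 = $599k.
Row-greedy (each carrier in turn takes its best remaining route) gives $558k, worse by 41.
Next-best assignment: Cove→Route 4, Harbor→Route 6, Pioneer→Route 3, Juno→Route 2, Quanta→Route 5 = $576k.
Checked against all permutations: $599k is optimal.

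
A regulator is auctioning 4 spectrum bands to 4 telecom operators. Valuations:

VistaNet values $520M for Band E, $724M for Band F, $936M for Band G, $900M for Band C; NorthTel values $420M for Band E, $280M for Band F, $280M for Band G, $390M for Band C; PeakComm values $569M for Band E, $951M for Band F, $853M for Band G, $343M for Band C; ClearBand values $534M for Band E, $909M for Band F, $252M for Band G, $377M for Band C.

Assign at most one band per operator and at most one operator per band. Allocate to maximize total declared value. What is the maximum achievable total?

Maximum total: $3082M

Optimal: VistaNet→Band C ($900M), NorthTel→Band E ($420M), PeakComm→Band G ($853M), ClearBand→Band F ($909M) — total 900+420+853+909 = $3082M.
Max-entry greedy (repeatedly take the single best remaining cell) gives $2811M, worse by 271.
Next-best assignment: VistaNet→Band G, NorthTel→Band C, PeakComm→Band F, ClearBand→Band E = $2811M.
Every other assignment is strictly worse.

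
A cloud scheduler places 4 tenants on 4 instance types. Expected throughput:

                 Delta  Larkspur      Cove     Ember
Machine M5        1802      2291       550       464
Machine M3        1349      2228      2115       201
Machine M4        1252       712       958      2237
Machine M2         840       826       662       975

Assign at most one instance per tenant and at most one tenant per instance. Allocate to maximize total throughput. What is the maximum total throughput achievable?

Max total: 7483 ops/s

Optimal: Delta→Machine M2 (840 ops/s), Larkspur→Machine M5 (2291 ops/s), Cove→Machine M3 (2115 ops/s), Ember→Machine M4 (2237 ops/s) — total 840+2291+2115+2237 = 7483 ops/s.
Row-greedy (each tenant in turn takes its best remaining instance) gives 5963 ops/s, worse by 1520.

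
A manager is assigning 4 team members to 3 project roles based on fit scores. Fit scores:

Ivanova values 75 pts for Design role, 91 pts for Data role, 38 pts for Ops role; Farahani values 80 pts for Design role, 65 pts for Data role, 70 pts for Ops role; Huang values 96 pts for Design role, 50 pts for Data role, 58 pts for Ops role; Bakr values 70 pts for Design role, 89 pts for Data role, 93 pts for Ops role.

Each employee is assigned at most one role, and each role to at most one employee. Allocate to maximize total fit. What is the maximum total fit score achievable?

Max total: 280 pts

Optimal: Huang→Design role (96 pts), Ivanova→Data role (91 pts), Bakr→Ops role (93 pts) — total 96+91+93 = 280 pts.
Next-best assignment: Farahani→Design role, Ivanova→Data role, Bakr→Ops role = 264 pts.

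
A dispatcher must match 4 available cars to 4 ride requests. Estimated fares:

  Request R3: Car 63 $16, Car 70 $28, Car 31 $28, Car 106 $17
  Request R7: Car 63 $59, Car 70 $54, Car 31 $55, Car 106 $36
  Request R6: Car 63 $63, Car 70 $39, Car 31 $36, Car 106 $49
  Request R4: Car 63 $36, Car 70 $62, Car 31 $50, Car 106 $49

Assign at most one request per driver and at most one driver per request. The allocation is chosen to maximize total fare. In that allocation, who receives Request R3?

Car 31 receives Request R3.

This is a one-to-one assignment (maximum-weight bipartite matching).
Optimal: Car 63→Request R7 ($59), Car 70→Request R4 ($62), Car 31→Request R3 ($28), Car 106→Request R6 ($49) — total 59+62+28+49 = $198.
Swapping Car 63↔Car 106 (Car 63→Request R6 $63, Car 106→Request R7 $36) loses 9.
Every other assignment is strictly worse.
Car 31's own top request is Request R7 ($55), but forcing Car 31→Request R7 and reassigning the rest optimally gives only $197 — worse by 1.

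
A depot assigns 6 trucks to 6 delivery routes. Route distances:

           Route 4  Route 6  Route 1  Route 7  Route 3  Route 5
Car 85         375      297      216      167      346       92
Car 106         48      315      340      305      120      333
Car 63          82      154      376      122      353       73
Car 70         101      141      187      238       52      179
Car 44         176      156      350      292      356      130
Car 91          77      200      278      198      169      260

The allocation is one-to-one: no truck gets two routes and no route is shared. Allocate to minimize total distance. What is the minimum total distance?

Optimal: Car 85→Route 1 (216 km), Car 106→Route 4 (48 km), Car 63→Route 5 (73 km), Car 70→Route 3 (52 km), Car 44→Route 6 (156 km), Car 91→Route 7 (198 km) — total 216+48+73+52+156+198 = 743 km.
Min-entry greedy (repeatedly take the single cheapest remaining cell) gives 774 km, worse by 31.
No other one-to-one assignment undercuts 743 km.

Min total: 743 km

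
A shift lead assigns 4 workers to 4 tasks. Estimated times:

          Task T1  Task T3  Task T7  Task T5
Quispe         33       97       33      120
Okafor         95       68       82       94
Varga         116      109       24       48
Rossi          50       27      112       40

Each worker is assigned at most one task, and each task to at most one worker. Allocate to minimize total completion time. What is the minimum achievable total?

Min total: 165 min

Optimal: Quispe→Task T1 (33 min), Okafor→Task T3 (68 min), Varga→Task T7 (24 min), Rossi→Task T5 (40 min) — total 33+68+24+40 = 165 min.
Min-entry greedy (repeatedly take the single cheapest remaining cell) gives 178 min, worse by 13.
Swapping Rossi↔Quispe (Rossi→Task T1 50 min, Quispe→Task T5 120 min) adds 97.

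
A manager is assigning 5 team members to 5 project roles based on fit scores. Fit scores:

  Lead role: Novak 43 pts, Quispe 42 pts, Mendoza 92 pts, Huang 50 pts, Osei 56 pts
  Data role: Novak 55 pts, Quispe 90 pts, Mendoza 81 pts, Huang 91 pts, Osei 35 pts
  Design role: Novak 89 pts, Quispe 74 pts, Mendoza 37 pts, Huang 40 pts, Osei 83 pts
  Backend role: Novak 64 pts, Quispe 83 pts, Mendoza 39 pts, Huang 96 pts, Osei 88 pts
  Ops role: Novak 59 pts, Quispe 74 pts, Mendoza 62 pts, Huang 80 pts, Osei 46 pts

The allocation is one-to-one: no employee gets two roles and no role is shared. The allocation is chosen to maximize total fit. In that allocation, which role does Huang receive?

Optimal: Novak→Design role (89 pts), Quispe→Data role (90 pts), Mendoza→Lead role (92 pts), Huang→Ops role (80 pts), Osei→Backend role (88 pts) — total 89+90+92+80+88 = 439 pts.
Row-greedy (each employee in turn takes its best remaining role) gives 413 pts, worse by 26.
Checked against all permutations: 439 pts is optimal.
Huang's own top role is Backend role (96 pts), but forcing Huang→Backend role and reassigning the rest optimally gives only 420 pts — worse by 19.

Huang receives Ops role.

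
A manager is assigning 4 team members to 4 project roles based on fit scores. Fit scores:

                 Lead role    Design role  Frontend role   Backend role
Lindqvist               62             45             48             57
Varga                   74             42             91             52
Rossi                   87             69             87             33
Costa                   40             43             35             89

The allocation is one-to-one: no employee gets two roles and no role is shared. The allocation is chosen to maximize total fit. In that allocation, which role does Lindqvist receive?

This is the linear assignment problem.
Optimal: Lindqvist→Design role (45 pts), Varga→Frontend role (91 pts), Rossi→Lead role (87 pts), Costa→Backend role (89 pts) — total 45+91+87+89 = 312 pts.
Row-greedy (each employee in turn takes its best remaining role) gives 311 pts, worse by 1.
Next-best assignment: Lindqvist→Lead role, Varga→Frontend role, Rossi→Design role, Costa→Backend role = 311 pts.
Lindqvist's own top role is Lead role (62 pts), but forcing Lindqvist→Lead role and reassigning the rest optimally gives only 311 pts — worse by 1.

Lindqvist receives Design role.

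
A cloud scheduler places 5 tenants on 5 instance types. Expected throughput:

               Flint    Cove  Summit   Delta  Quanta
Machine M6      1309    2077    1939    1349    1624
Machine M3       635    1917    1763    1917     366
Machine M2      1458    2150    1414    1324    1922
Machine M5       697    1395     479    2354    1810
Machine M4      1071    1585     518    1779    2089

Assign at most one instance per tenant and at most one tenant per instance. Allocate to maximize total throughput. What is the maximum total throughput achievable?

This is the linear assignment problem.
Optimal: Flint→Machine M2 (1458 ops/s), Cove→Machine M3 (1917 ops/s), Summit→Machine M6 (1939 ops/s), Delta→Machine M5 (2354 ops/s), Quanta→Machine M4 (2089 ops/s) — total 1458+1917+1939+2354+2089 = 9757 ops/s.
Column-greedy (each instance in turn goes to its best remaining tenant) gives 7131 ops/s, worse by 2626.
Next-best assignment: Flint→Machine M2, Cove→Machine M6, Summit→Machine M3, Delta→Machine M5, Quanta→Machine M4 = 9741 ops/s.
Swapping Delta↔Flint (Delta→Machine M2 1324 ops/s, Flint→Machine M5 697 ops/s) loses 1791.

Max total: 9757 ops/s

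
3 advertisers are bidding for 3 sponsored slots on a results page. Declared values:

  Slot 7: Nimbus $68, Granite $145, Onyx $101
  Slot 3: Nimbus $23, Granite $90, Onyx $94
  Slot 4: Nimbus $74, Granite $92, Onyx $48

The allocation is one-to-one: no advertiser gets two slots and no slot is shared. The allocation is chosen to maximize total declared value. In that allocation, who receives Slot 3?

Optimal: Nimbus→Slot 4 ($74), Granite→Slot 7 ($145), Onyx→Slot 3 ($94) — total 74+145+94 = $313.
Swapping Onyx↔Granite (Onyx→Slot 7 $101, Granite→Slot 3 $90) loses 48.
Onyx's own top slot is Slot 7 ($101), but forcing Onyx→Slot 7 and reassigning the rest optimally gives only $265 — worse by 48.

Onyx receives Slot 3.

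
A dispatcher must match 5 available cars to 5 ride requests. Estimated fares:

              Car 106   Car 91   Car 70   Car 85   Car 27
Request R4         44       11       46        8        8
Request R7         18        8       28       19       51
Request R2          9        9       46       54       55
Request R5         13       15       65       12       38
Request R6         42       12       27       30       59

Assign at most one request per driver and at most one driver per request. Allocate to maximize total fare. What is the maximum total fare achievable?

Optimal: Car 106→Request R4 ($44), Car 91→Request R7 ($8), Car 70→Request R5 ($65), Car 85→Request R2 ($54), Car 27→Request R6 ($59) — total 44+8+65+54+59 = $230.
Row-greedy (each driver in turn takes its best remaining request) gives $186, worse by 44.
No other one-to-one assignment exceeds $230.

Maximum total: $230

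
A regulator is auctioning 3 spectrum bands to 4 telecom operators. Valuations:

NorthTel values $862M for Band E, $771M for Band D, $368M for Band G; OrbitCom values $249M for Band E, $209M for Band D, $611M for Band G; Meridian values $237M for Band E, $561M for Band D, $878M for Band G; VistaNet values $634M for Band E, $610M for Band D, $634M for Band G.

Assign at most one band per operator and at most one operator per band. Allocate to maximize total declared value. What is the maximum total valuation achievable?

Optimal: NorthTel→Band E ($862M), VistaNet→Band D ($610M), Meridian→Band G ($878M) — total 862+610+878 = $2350M.
Next-best assignment: VistaNet→Band E, NorthTel→Band D, Meridian→Band G = $2283M.
No other one-to-one assignment exceeds $2350M.

Max total: $2350M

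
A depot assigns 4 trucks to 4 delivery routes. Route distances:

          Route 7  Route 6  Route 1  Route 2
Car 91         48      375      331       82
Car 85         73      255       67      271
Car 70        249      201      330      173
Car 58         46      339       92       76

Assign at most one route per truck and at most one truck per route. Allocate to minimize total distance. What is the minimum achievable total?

Min total: 392 km

Optimal: Car 91→Route 7 (48 km), Car 85→Route 1 (67 km), Car 70→Route 6 (201 km), Car 58→Route 2 (76 km) — total 48+67+201+76 = 392 km.
Min-entry greedy (repeatedly take the single cheapest remaining cell) gives 396 km, worse by 4.
Checked against all permutations: 392 km is optimal.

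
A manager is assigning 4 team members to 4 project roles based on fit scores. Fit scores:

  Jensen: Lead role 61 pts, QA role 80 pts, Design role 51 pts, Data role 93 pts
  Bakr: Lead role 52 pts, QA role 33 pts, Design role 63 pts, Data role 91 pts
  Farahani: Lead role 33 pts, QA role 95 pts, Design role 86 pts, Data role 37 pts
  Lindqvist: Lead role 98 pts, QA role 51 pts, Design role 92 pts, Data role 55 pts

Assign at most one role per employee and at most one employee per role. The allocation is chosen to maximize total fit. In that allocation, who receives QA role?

Jensen receives QA role.

Optimal: Jensen→QA role (80 pts), Bakr→Data role (91 pts), Farahani→Design role (86 pts), Lindqvist→Lead role (98 pts) — total 80+91+86+98 = 355 pts.
Max-entry greedy (repeatedly take the single best remaining cell) gives 349 pts, worse by 6.
Next-best assignment: Jensen→Data role, Bakr→Design role, Farahani→QA role, Lindqvist→Lead role = 349 pts.
Every other assignment is strictly worse.
Jensen's own top role is Data role (93 pts), but forcing Jensen→Data role and reassigning the rest optimally gives only 349 pts — worse by 6.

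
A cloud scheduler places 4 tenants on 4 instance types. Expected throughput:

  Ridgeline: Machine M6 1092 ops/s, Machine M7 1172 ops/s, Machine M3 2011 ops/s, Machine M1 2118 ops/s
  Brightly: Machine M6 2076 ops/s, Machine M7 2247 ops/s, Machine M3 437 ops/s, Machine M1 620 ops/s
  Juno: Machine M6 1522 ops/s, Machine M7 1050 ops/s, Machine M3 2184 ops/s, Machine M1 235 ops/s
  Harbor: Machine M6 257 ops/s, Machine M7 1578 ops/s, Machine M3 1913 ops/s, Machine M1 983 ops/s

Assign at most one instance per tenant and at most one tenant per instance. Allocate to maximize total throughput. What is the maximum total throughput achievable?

Maximum total: 7956 ops/s

Optimal: Ridgeline→Machine M1 (2118 ops/s), Brightly→Machine M6 (2076 ops/s), Juno→Machine M3 (2184 ops/s), Harbor→Machine M7 (1578 ops/s) — total 2118+2076+2184+1578 = 7956 ops/s.
Row-greedy (each tenant in turn takes its best remaining instance) gives 6806 ops/s, worse by 1150.
Next-best assignment: Ridgeline→Machine M1, Brightly→Machine M7, Juno→Machine M6, Harbor→Machine M3 = 7800 ops/s.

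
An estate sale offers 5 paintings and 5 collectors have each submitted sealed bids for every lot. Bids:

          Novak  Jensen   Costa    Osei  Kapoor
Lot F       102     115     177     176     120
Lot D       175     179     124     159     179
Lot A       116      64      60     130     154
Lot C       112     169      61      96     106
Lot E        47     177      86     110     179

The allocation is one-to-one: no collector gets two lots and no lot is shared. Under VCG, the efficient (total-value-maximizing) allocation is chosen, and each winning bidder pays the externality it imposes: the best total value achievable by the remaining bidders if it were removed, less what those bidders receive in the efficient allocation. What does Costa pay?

Efficient allocation: Novak→Lot D ($175), Jensen→Lot C ($169), Costa→Lot F ($177), Osei→Lot A ($130), Kapoor→Lot E ($179); total welfare W = $830.
Costa receives Lot F at value $177, so the others get W − 177 = $653.
Without Costa: best allocation of the remaining 4 bidders over all 5 lots is Novak→Lot D ($175), Jensen→Lot C ($169), Osei→Lot F ($176), Kapoor→Lot E ($179), total $699.
VCG payment = (others' best without Costa) − (others' welfare with Costa) = 699 − 653 = $46.

Costa pays $46.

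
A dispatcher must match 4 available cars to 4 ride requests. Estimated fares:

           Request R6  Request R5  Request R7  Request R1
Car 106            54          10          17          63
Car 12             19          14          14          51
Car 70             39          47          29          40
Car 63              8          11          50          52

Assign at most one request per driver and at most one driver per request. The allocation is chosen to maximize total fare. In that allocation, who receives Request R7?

Car 63 receives Request R7.

Optimal: Car 106→Request R6 ($54), Car 12→Request R1 ($51), Car 70→Request R5 ($47), Car 63→Request R7 ($50) — total 54+51+47+50 = $202.
Row-greedy (each driver in turn takes its best remaining request) gives $179, worse by 23.
Car 63's own top request is Request R1 ($52), but forcing Car 63→Request R1 and reassigning the rest optimally gives only $167 — worse by 35.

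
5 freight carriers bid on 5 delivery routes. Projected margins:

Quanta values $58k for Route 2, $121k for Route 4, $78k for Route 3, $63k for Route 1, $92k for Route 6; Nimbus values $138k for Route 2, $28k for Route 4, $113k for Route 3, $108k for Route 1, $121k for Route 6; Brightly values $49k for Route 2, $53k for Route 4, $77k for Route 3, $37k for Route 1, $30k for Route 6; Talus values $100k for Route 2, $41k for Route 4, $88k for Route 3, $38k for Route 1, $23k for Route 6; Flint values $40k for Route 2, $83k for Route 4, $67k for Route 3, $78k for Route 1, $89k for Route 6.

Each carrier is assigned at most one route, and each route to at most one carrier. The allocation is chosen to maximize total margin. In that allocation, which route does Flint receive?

Flint receives Route 1.

Optimal: Quanta→Route 4 ($121k), Nimbus→Route 6 ($121k), Brightly→Route 3 ($77k), Talus→Route 2 ($100k), Flint→Route 1 ($78k) — total 121+121+77+100+78 = $497k.
Row-greedy (each carrier in turn takes its best remaining route) gives $463k, worse by 34.
Flint's own top route is Route 6 ($89k), but forcing Flint→Route 6 and reassigning the rest optimally gives only $495k — worse by 2.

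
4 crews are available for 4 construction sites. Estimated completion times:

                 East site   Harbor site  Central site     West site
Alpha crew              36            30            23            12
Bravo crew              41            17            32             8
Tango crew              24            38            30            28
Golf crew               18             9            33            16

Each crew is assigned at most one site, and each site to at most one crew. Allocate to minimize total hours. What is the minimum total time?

Minimum total: 64 hours

Optimal: Alpha crew→Central site (23 hours), Bravo crew→West site (8 hours), Tango crew→East site (24 hours), Golf crew→Harbor site (9 hours) — total 23+8+24+9 = 64 hours.
Column-greedy (each site in turn goes to its cheapest remaining crew) gives 86 hours, worse by 22.
Next-best assignment: Alpha crew→West site, Bravo crew→Harbor site, Tango crew→Central site, Golf crew→East site = 77 hours.
No other one-to-one assignment undercuts 64 hours.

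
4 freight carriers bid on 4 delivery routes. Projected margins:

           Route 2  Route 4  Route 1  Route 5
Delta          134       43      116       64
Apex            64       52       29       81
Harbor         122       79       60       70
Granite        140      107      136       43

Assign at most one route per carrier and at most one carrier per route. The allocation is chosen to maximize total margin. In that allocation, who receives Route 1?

Granite receives Route 1.

Optimal: Delta→Route 2 ($134k), Apex→Route 5 ($81k), Harbor→Route 4 ($79k), Granite→Route 1 ($136k) — total 134+81+79+136 = $430k.
Max-entry greedy (repeatedly take the single best remaining cell) gives $416k, worse by 14.
Next-best assignment: Delta→Route 1, Apex→Route 5, Harbor→Route 2, Granite→Route 4 = $426k.
Granite's own top route is Route 2 ($140k), but forcing Granite→Route 2 and reassigning the rest optimally gives only $416k — worse by 14.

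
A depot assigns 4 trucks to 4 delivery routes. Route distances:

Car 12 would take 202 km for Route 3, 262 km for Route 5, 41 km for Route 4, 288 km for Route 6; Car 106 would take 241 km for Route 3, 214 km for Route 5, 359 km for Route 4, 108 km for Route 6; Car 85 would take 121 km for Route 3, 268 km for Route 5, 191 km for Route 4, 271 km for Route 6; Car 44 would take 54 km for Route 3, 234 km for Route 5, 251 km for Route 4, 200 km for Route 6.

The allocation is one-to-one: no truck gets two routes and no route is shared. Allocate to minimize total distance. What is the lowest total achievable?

Optimal: Car 12→Route 4 (41 km), Car 106→Route 6 (108 km), Car 85→Route 5 (268 km), Car 44→Route 3 (54 km) — total 41+108+268+54 = 471 km.
Column-greedy (each route in turn goes to its cheapest remaining truck) gives 580 km, worse by 109.
Next-best assignment: Car 12→Route 4, Car 106→Route 6, Car 85→Route 3, Car 44→Route 5 = 504 km.

Minimum total: 471 km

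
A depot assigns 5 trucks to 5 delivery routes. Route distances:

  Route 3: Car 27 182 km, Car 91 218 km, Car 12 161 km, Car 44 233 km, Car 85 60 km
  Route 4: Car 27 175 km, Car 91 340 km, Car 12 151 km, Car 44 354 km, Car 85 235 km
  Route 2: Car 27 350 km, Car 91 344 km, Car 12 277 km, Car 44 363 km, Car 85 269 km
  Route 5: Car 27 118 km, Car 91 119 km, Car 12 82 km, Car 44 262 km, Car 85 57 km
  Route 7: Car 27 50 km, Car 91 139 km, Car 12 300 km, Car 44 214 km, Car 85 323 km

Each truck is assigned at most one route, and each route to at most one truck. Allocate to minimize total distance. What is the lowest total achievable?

Minimum total: 743 km

This is the linear assignment problem.
Optimal: Car 27→Route 7 (50 km), Car 91→Route 5 (119 km), Car 12→Route 4 (151 km), Car 44→Route 2 (363 km), Car 85→Route 3 (60 km) — total 50+119+151+363+60 = 743 km.
Row-greedy (each truck in turn takes its cheapest remaining route) gives 822 km, worse by 79.
Checked against all permutations: 743 km is optimal.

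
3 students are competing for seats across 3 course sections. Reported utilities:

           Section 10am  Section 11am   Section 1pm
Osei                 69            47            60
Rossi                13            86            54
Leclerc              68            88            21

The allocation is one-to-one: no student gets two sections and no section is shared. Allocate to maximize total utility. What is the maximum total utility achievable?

Max total: 214 points

Optimal: Osei→Section 1pm (60 points), Rossi→Section 11am (86 points), Leclerc→Section 10am (68 points) — total 60+86+68 = 214 points.
Max-entry greedy (repeatedly take the single best remaining cell) gives 211 points, worse by 3.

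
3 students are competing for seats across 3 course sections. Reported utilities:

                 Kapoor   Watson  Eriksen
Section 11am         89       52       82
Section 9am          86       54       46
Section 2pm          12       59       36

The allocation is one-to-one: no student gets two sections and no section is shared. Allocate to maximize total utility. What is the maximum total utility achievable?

Optimal: Kapoor→Section 9am (86 points), Watson→Section 2pm (59 points), Eriksen→Section 11am (82 points) — total 86+59+82 = 227 points.
Max-entry greedy (repeatedly take the single best remaining cell) gives 194 points, worse by 33.
Next-best assignment: Kapoor→Section 11am, Watson→Section 2pm, Eriksen→Section 9am = 194 points.
Swapping Kapoor↔Eriksen (Kapoor→Section 11am 89 points, Eriksen→Section 9am 46 points) loses 33.

Max total: 227 points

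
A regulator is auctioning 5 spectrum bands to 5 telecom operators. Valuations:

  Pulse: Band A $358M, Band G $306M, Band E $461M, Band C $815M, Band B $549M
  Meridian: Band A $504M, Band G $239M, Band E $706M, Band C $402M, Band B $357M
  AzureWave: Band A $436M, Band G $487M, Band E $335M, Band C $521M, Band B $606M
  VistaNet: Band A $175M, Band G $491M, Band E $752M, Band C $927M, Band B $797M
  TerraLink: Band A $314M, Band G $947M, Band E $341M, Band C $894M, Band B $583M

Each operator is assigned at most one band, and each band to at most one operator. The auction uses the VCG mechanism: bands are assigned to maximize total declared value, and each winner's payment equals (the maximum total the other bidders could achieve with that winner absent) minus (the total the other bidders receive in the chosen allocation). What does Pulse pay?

Pulse pays $300M.

Efficient allocation: Pulse→Band C ($815M), Meridian→Band E ($706M), AzureWave→Band A ($436M), VistaNet→Band B ($797M), TerraLink→Band G ($947M); total welfare W = $3701M.
Pulse receives Band C at value $815M, so the others get W − 815 = $2886M.
Without Pulse: best allocation of the remaining 4 bidders over all 5 bands is Meridian→Band E ($706M), AzureWave→Band B ($606M), VistaNet→Band C ($927M), TerraLink→Band G ($947M), total $3186M.
VCG payment = (others' best without Pulse) − (others' welfare with Pulse) = 3186 − 2886 = $300M.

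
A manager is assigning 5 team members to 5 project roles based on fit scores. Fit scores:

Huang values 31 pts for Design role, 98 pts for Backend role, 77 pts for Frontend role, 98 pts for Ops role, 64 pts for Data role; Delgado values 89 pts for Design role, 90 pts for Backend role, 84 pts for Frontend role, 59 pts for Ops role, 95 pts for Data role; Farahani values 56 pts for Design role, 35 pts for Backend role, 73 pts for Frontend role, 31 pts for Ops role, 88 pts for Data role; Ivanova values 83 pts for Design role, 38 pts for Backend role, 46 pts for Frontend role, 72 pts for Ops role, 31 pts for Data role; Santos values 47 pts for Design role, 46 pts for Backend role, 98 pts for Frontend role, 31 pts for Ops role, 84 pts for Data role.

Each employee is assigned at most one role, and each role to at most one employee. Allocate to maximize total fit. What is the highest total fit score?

Optimal: Huang→Ops role (98 pts), Delgado→Backend role (90 pts), Farahani→Data role (88 pts), Ivanova→Design role (83 pts), Santos→Frontend role (98 pts) — total 98+90+88+83+98 = 457 pts.
Column-greedy (each role in turn goes to its best remaining employee) gives 445 pts, worse by 12.
Swapping Delgado↔Farahani (Delgado→Data role 95 pts, Farahani→Backend role 35 pts) loses 48.
Every other assignment is strictly worse.

Maximum total: 457 pts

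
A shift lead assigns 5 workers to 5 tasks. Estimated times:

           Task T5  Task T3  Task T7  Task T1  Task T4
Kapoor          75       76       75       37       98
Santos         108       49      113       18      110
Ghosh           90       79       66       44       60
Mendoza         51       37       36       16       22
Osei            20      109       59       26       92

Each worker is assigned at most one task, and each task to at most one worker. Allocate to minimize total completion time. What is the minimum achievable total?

Treat this as an assignment problem: match each worker to one task.
Optimal: Kapoor→Task T1 (37 min), Santos→Task T3 (49 min), Ghosh→Task T7 (66 min), Mendoza→Task T4 (22 min), Osei→Task T5 (20 min) — total 37+49+66+22+20 = 194 min.

Minimum total: 194 min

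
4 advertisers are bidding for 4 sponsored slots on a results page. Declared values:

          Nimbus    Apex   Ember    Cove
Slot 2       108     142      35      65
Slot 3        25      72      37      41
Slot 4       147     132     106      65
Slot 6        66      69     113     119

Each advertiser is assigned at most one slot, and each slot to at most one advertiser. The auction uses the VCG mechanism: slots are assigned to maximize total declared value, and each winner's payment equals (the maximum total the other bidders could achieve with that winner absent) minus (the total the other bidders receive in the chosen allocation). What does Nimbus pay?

Nimbus pays $69.

Efficient allocation: Nimbus→Slot 4 ($147), Apex→Slot 2 ($142), Ember→Slot 3 ($37), Cove→Slot 6 ($119); total welfare W = $445.
Nimbus receives Slot 4 at value $147, so the others get W − 147 = $298.
Without Nimbus: best allocation of the remaining 3 bidders over all 4 slots is Apex→Slot 2 ($142), Ember→Slot 4 ($106), Cove→Slot 6 ($119), total $367.
VCG payment = (others' best without Nimbus) − (others' welfare with Nimbus) = 367 − 298 = $69.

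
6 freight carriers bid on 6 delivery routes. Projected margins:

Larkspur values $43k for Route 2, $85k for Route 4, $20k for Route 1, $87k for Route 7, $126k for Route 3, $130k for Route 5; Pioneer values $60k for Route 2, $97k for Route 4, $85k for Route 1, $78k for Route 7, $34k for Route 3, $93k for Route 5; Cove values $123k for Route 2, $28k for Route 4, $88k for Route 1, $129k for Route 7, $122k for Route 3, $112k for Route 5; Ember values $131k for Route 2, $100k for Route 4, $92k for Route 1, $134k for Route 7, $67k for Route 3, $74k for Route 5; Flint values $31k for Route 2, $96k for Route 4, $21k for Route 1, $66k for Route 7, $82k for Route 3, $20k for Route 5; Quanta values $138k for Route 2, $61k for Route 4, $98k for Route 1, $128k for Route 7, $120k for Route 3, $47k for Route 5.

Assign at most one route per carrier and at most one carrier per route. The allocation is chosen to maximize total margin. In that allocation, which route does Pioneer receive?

Optimal: Larkspur→Route 5 ($130k), Pioneer→Route 1 ($85k), Cove→Route 3 ($122k), Ember→Route 7 ($134k), Flint→Route 4 ($96k), Quanta→Route 2 ($138k) — total 130+85+122+134+96+138 = $705k.
Column-greedy (each route in turn goes to its best remaining carrier) gives $588k, worse by 117.
Next-best assignment: Larkspur→Route 5, Pioneer→Route 1, Cove→Route 3, Ember→Route 2, Flint→Route 4, Quanta→Route 7 = $692k.
Pioneer's own top route is Route 4 ($97k), but forcing Pioneer→Route 4 and reassigning the rest optimally gives only $669k — worse by 36.

Pioneer receives Route 1.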